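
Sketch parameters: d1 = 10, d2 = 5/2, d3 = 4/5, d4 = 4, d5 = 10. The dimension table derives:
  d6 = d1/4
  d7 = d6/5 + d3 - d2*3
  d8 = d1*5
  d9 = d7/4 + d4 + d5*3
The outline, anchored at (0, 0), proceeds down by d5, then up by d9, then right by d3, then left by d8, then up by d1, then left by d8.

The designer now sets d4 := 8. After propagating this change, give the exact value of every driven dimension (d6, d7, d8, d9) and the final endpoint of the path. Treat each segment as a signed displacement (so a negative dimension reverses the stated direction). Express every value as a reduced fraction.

d6 = 5/2
d7 = -31/5
d8 = 50
d9 = 729/20
endpoint = (-496/5, 729/20)

Apply edit: d4 := 8
  d6 = d1/4 = 5/2
  d7 = d6/5 + d3 - d2*3 = -31/5
  d8 = d1*5 = 50
  d9 = d7/4 + d4 + d5*3 = 729/20
Walk from origin (0, 0):
  seg 1: down by d5 = 10 → (0, -10)
  seg 2: up by d9 = 729/20 → (0, 529/20)
  seg 3: right by d3 = 4/5 → (4/5, 529/20)
  seg 4: left by d8 = 50 → (-246/5, 529/20)
  seg 5: up by d1 = 10 → (-246/5, 729/20)
  seg 6: left by d8 = 50 → (-496/5, 729/20)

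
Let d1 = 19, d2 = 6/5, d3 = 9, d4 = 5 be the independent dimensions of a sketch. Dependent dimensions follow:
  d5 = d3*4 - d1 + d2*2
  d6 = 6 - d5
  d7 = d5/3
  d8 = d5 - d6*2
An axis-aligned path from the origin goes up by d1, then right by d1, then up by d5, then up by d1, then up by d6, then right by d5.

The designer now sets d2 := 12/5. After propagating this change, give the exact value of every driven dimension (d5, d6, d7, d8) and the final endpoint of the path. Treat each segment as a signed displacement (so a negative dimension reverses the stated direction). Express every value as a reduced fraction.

d5 = 109/5
d6 = -79/5
d7 = 109/15
d8 = 267/5
endpoint = (204/5, 44)

Apply edit: d2 := 12/5
  d5 = d3*4 - d1 + d2*2 = 109/5
  d6 = 6 - d5 = -79/5
  d7 = d5/3 = 109/15
  d8 = d5 - d6*2 = 267/5
Walk from origin (0, 0):
  seg 1: up by d1 = 19 → (0, 19)
  seg 2: right by d1 = 19 → (19, 19)
  seg 3: up by d5 = 109/5 → (19, 204/5)
  seg 4: up by d1 = 19 → (19, 299/5)
  seg 5: up by d6 = -79/5 → (19, 44)
  seg 6: right by d5 = 109/5 → (204/5, 44)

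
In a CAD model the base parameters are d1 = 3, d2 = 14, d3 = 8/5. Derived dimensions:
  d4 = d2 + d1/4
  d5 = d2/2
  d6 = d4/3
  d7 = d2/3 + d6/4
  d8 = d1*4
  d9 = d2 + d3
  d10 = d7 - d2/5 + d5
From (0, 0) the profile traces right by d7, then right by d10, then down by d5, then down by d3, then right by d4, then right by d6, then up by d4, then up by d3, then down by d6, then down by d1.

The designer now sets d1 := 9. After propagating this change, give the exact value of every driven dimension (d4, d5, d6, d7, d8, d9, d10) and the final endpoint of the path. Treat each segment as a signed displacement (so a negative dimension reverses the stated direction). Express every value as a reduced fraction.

Apply edit: d1 := 9
  d4 = d2 + d1/4 = 65/4
  d5 = d2/2 = 7
  d6 = d4/3 = 65/12
  d7 = d2/3 + d6/4 = 289/48
  d8 = d1*4 = 36
  d9 = d2 + d3 = 78/5
  d10 = d7 - d2/5 + d5 = 2453/240
Walk from origin (0, 0):
  seg 1: right by d7 = 289/48 → (289/48, 0)
  seg 2: right by d10 = 2453/240 → (1949/120, 0)
  seg 3: down by d5 = 7 → (1949/120, -7)
  seg 4: down by d3 = 8/5 → (1949/120, -43/5)
  seg 5: right by d4 = 65/4 → (3899/120, -43/5)
  seg 6: right by d6 = 65/12 → (4549/120, -43/5)
  seg 7: up by d4 = 65/4 → (4549/120, 153/20)
  seg 8: up by d3 = 8/5 → (4549/120, 37/4)
  seg 9: down by d6 = 65/12 → (4549/120, 23/6)
  seg 10: down by d1 = 9 → (4549/120, -31/6)

d4 = 65/4
d5 = 7
d6 = 65/12
d7 = 289/48
d8 = 36
d9 = 78/5
d10 = 2453/240
endpoint = (4549/120, -31/6)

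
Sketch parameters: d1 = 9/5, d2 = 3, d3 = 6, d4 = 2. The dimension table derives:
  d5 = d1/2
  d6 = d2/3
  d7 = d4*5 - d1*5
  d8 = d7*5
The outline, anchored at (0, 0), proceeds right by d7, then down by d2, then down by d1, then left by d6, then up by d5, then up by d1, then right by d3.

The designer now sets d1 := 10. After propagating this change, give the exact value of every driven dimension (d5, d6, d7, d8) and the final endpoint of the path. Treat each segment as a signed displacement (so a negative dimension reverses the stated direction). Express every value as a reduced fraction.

d5 = 5
d6 = 1
d7 = -40
d8 = -200
endpoint = (-35, 2)

Apply edit: d1 := 10
  d5 = d1/2 = 5
  d6 = d2/3 = 1
  d7 = d4*5 - d1*5 = -40
  d8 = d7*5 = -200
Walk from origin (0, 0):
  seg 1: right by d7 = -40 → (-40, 0)
  seg 2: down by d2 = 3 → (-40, -3)
  seg 3: down by d1 = 10 → (-40, -13)
  seg 4: left by d6 = 1 → (-41, -13)
  seg 5: up by d5 = 5 → (-41, -8)
  seg 6: up by d1 = 10 → (-41, 2)
  seg 7: right by d3 = 6 → (-35, 2)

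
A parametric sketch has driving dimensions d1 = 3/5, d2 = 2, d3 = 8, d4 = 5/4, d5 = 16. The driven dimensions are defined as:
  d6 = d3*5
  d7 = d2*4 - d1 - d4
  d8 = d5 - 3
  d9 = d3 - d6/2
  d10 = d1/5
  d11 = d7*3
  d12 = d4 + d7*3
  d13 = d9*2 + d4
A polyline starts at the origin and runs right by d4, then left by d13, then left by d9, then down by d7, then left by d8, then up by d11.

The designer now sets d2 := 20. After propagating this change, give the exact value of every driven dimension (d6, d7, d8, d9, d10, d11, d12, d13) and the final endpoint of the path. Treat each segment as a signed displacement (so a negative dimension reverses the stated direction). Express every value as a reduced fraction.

d6 = 40
d7 = 1563/20
d8 = 13
d9 = -12
d10 = 3/25
d11 = 4689/20
d12 = 2357/10
d13 = -91/4
endpoint = (23, 1563/10)

Apply edit: d2 := 20
  d6 = d3*5 = 40
  d7 = d2*4 - d1 - d4 = 1563/20
  d8 = d5 - 3 = 13
  d9 = d3 - d6/2 = -12
  d10 = d1/5 = 3/25
  d11 = d7*3 = 4689/20
  d12 = d4 + d7*3 = 2357/10
  d13 = d9*2 + d4 = -91/4
Walk from origin (0, 0):
  seg 1: right by d4 = 5/4 → (5/4, 0)
  seg 2: left by d13 = -91/4 → (24, 0)
  seg 3: left by d9 = -12 → (36, 0)
  seg 4: down by d7 = 1563/20 → (36, -1563/20)
  seg 5: left by d8 = 13 → (23, -1563/20)
  seg 6: up by d11 = 4689/20 → (23, 1563/10)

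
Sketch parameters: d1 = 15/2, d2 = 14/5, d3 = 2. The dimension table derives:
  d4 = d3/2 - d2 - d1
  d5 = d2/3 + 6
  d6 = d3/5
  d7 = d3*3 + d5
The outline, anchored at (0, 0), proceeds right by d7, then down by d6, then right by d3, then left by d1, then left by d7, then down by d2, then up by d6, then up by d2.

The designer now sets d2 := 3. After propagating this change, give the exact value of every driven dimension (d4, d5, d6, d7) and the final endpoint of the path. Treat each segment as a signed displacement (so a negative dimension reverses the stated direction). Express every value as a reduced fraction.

d4 = -19/2
d5 = 7
d6 = 2/5
d7 = 13
endpoint = (-11/2, 0)

Apply edit: d2 := 3
  d4 = d3/2 - d2 - d1 = -19/2
  d5 = d2/3 + 6 = 7
  d6 = d3/5 = 2/5
  d7 = d3*3 + d5 = 13
Walk from origin (0, 0):
  seg 1: right by d7 = 13 → (13, 0)
  seg 2: down by d6 = 2/5 → (13, -2/5)
  seg 3: right by d3 = 2 → (15, -2/5)
  seg 4: left by d1 = 15/2 → (15/2, -2/5)
  seg 5: left by d7 = 13 → (-11/2, -2/5)
  seg 6: down by d2 = 3 → (-11/2, -17/5)
  seg 7: up by d6 = 2/5 → (-11/2, -3)
  seg 8: up by d2 = 3 → (-11/2, 0)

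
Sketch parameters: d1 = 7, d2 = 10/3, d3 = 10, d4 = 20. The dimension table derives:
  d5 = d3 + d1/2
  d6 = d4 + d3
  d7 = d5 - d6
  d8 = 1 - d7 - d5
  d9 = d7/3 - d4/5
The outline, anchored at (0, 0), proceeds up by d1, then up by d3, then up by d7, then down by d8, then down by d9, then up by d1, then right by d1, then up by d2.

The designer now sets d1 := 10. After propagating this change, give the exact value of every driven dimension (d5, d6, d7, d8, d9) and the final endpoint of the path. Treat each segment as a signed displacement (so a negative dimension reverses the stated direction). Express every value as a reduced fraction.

Apply edit: d1 := 10
  d5 = d3 + d1/2 = 15
  d6 = d4 + d3 = 30
  d7 = d5 - d6 = -15
  d8 = 1 - d7 - d5 = 1
  d9 = d7/3 - d4/5 = -9
Walk from origin (0, 0):
  seg 1: up by d1 = 10 → (0, 10)
  seg 2: up by d3 = 10 → (0, 20)
  seg 3: up by d7 = -15 → (0, 5)
  seg 4: down by d8 = 1 → (0, 4)
  seg 5: down by d9 = -9 → (0, 13)
  seg 6: up by d1 = 10 → (0, 23)
  seg 7: right by d1 = 10 → (10, 23)
  seg 8: up by d2 = 10/3 → (10, 79/3)

d5 = 15
d6 = 30
d7 = -15
d8 = 1
d9 = -9
endpoint = (10, 79/3)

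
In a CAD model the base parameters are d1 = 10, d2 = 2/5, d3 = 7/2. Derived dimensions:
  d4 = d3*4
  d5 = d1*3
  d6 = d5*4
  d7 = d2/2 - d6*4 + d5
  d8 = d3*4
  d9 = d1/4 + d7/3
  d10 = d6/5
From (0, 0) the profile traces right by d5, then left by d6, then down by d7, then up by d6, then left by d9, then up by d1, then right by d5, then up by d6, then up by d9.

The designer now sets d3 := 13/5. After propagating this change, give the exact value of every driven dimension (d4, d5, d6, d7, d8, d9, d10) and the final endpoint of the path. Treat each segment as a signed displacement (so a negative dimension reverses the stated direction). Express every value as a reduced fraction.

d4 = 52/5
d5 = 30
d6 = 120
d7 = -2249/5
d8 = 52/5
d9 = -4423/30
d10 = 24
endpoint = (2623/30, 16571/30)

Apply edit: d3 := 13/5
  d4 = d3*4 = 52/5
  d5 = d1*3 = 30
  d6 = d5*4 = 120
  d7 = d2/2 - d6*4 + d5 = -2249/5
  d8 = d3*4 = 52/5
  d9 = d1/4 + d7/3 = -4423/30
  d10 = d6/5 = 24
Walk from origin (0, 0):
  seg 1: right by d5 = 30 → (30, 0)
  seg 2: left by d6 = 120 → (-90, 0)
  seg 3: down by d7 = -2249/5 → (-90, 2249/5)
  seg 4: up by d6 = 120 → (-90, 2849/5)
  seg 5: left by d9 = -4423/30 → (1723/30, 2849/5)
  seg 6: up by d1 = 10 → (1723/30, 2899/5)
  seg 7: right by d5 = 30 → (2623/30, 2899/5)
  seg 8: up by d6 = 120 → (2623/30, 3499/5)
  seg 9: up by d9 = -4423/30 → (2623/30, 16571/30)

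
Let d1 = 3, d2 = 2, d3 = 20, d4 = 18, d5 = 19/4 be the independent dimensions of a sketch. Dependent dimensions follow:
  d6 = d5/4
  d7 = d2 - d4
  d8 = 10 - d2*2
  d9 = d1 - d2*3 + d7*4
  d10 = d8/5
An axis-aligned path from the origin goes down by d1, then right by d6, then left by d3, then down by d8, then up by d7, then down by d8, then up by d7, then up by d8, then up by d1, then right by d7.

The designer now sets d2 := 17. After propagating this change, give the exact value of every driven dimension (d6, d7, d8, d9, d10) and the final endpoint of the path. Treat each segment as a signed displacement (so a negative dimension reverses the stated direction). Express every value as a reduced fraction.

Apply edit: d2 := 17
  d6 = d5/4 = 19/16
  d7 = d2 - d4 = -1
  d8 = 10 - d2*2 = -24
  d9 = d1 - d2*3 + d7*4 = -52
  d10 = d8/5 = -24/5
Walk from origin (0, 0):
  seg 1: down by d1 = 3 → (0, -3)
  seg 2: right by d6 = 19/16 → (19/16, -3)
  seg 3: left by d3 = 20 → (-301/16, -3)
  seg 4: down by d8 = -24 → (-301/16, 21)
  seg 5: up by d7 = -1 → (-301/16, 20)
  seg 6: down by d8 = -24 → (-301/16, 44)
  seg 7: up by d7 = -1 → (-301/16, 43)
  seg 8: up by d8 = -24 → (-301/16, 19)
  seg 9: up by d1 = 3 → (-301/16, 22)
  seg 10: right by d7 = -1 → (-317/16, 22)

d6 = 19/16
d7 = -1
d8 = -24
d9 = -52
d10 = -24/5
endpoint = (-317/16, 22)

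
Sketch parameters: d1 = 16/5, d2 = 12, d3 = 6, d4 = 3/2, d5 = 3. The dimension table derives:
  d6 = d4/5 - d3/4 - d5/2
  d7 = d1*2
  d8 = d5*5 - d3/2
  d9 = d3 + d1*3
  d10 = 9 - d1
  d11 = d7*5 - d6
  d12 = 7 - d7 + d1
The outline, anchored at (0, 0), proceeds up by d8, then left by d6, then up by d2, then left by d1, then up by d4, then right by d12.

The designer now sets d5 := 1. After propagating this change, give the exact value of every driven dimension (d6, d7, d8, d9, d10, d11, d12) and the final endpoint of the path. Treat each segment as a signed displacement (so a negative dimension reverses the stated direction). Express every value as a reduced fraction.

d6 = -17/10
d7 = 32/5
d8 = 2
d9 = 78/5
d10 = 29/5
d11 = 337/10
d12 = 19/5
endpoint = (23/10, 31/2)

Apply edit: d5 := 1
  d6 = d4/5 - d3/4 - d5/2 = -17/10
  d7 = d1*2 = 32/5
  d8 = d5*5 - d3/2 = 2
  d9 = d3 + d1*3 = 78/5
  d10 = 9 - d1 = 29/5
  d11 = d7*5 - d6 = 337/10
  d12 = 7 - d7 + d1 = 19/5
Walk from origin (0, 0):
  seg 1: up by d8 = 2 → (0, 2)
  seg 2: left by d6 = -17/10 → (17/10, 2)
  seg 3: up by d2 = 12 → (17/10, 14)
  seg 4: left by d1 = 16/5 → (-3/2, 14)
  seg 5: up by d4 = 3/2 → (-3/2, 31/2)
  seg 6: right by d12 = 19/5 → (23/10, 31/2)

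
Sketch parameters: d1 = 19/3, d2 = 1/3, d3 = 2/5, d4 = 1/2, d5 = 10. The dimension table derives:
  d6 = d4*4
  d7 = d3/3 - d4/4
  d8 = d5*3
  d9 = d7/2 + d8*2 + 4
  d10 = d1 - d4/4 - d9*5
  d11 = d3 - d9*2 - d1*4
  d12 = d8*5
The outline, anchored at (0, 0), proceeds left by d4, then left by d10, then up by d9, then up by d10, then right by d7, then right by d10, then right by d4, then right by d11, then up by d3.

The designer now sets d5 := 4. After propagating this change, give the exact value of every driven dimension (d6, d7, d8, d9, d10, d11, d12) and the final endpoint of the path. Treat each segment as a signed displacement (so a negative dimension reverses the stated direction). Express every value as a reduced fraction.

d6 = 2
d7 = 1/120
d8 = 12
d9 = 6721/240
d10 = -2141/16
d11 = -9713/120
d12 = 60
endpoint = (-1214/15, -12649/120)

Apply edit: d5 := 4
  d6 = d4*4 = 2
  d7 = d3/3 - d4/4 = 1/120
  d8 = d5*3 = 12
  d9 = d7/2 + d8*2 + 4 = 6721/240
  d10 = d1 - d4/4 - d9*5 = -2141/16
  d11 = d3 - d9*2 - d1*4 = -9713/120
  d12 = d8*5 = 60
Walk from origin (0, 0):
  seg 1: left by d4 = 1/2 → (-1/2, 0)
  seg 2: left by d10 = -2141/16 → (2133/16, 0)
  seg 3: up by d9 = 6721/240 → (2133/16, 6721/240)
  seg 4: up by d10 = -2141/16 → (2133/16, -12697/120)
  seg 5: right by d7 = 1/120 → (31997/240, -12697/120)
  seg 6: right by d10 = -2141/16 → (-59/120, -12697/120)
  seg 7: right by d4 = 1/2 → (1/120, -12697/120)
  seg 8: right by d11 = -9713/120 → (-1214/15, -12697/120)
  seg 9: up by d3 = 2/5 → (-1214/15, -12649/120)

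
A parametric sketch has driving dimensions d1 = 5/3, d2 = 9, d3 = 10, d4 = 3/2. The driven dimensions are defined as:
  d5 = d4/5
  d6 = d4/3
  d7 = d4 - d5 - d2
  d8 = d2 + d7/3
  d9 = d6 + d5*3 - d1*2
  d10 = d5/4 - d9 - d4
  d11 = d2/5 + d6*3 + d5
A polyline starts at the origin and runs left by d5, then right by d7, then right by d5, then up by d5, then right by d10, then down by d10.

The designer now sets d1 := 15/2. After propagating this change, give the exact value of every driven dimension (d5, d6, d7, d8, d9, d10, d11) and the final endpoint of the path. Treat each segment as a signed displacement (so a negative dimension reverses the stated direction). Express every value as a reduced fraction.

d5 = 3/10
d6 = 1/2
d7 = -39/5
d8 = 32/5
d9 = -68/5
d10 = 487/40
d11 = 18/5
endpoint = (35/8, -95/8)

Apply edit: d1 := 15/2
  d5 = d4/5 = 3/10
  d6 = d4/3 = 1/2
  d7 = d4 - d5 - d2 = -39/5
  d8 = d2 + d7/3 = 32/5
  d9 = d6 + d5*3 - d1*2 = -68/5
  d10 = d5/4 - d9 - d4 = 487/40
  d11 = d2/5 + d6*3 + d5 = 18/5
Walk from origin (0, 0):
  seg 1: left by d5 = 3/10 → (-3/10, 0)
  seg 2: right by d7 = -39/5 → (-81/10, 0)
  seg 3: right by d5 = 3/10 → (-39/5, 0)
  seg 4: up by d5 = 3/10 → (-39/5, 3/10)
  seg 5: right by d10 = 487/40 → (35/8, 3/10)
  seg 6: down by d10 = 487/40 → (35/8, -95/8)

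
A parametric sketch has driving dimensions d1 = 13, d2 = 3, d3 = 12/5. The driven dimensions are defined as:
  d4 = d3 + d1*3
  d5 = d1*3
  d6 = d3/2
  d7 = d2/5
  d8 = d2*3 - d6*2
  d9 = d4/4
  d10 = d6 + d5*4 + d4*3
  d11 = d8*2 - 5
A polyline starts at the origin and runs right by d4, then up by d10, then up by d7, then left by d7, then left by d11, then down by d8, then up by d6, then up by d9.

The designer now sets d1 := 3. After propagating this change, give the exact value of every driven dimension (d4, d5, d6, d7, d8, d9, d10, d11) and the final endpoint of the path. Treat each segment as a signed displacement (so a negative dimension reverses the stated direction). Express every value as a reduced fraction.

d4 = 57/5
d5 = 9
d6 = 6/5
d7 = 3/5
d8 = 33/5
d9 = 57/20
d10 = 357/5
d11 = 41/5
endpoint = (13/5, 1389/20)

Apply edit: d1 := 3
  d4 = d3 + d1*3 = 57/5
  d5 = d1*3 = 9
  d6 = d3/2 = 6/5
  d7 = d2/5 = 3/5
  d8 = d2*3 - d6*2 = 33/5
  d9 = d4/4 = 57/20
  d10 = d6 + d5*4 + d4*3 = 357/5
  d11 = d8*2 - 5 = 41/5
Walk from origin (0, 0):
  seg 1: right by d4 = 57/5 → (57/5, 0)
  seg 2: up by d10 = 357/5 → (57/5, 357/5)
  seg 3: up by d7 = 3/5 → (57/5, 72)
  seg 4: left by d7 = 3/5 → (54/5, 72)
  seg 5: left by d11 = 41/5 → (13/5, 72)
  seg 6: down by d8 = 33/5 → (13/5, 327/5)
  seg 7: up by d6 = 6/5 → (13/5, 333/5)
  seg 8: up by d9 = 57/20 → (13/5, 1389/20)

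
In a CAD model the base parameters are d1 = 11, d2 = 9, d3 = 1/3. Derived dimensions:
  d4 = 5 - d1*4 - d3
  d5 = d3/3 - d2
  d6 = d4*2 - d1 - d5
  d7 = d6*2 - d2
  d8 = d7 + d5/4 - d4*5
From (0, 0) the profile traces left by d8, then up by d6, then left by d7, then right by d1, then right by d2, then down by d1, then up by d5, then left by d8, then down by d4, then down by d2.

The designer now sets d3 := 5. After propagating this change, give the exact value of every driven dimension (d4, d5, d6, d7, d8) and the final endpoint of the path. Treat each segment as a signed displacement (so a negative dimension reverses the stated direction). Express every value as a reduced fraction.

Apply edit: d3 := 5
  d4 = 5 - d1*4 - d3 = -44
  d5 = d3/3 - d2 = -22/3
  d6 = d4*2 - d1 - d5 = -275/3
  d7 = d6*2 - d2 = -577/3
  d8 = d7 + d5/4 - d4*5 = 155/6
Walk from origin (0, 0):
  seg 1: left by d8 = 155/6 → (-155/6, 0)
  seg 2: up by d6 = -275/3 → (-155/6, -275/3)
  seg 3: left by d7 = -577/3 → (333/2, -275/3)
  seg 4: right by d1 = 11 → (355/2, -275/3)
  seg 5: right by d2 = 9 → (373/2, -275/3)
  seg 6: down by d1 = 11 → (373/2, -308/3)
  seg 7: up by d5 = -22/3 → (373/2, -110)
  seg 8: left by d8 = 155/6 → (482/3, -110)
  seg 9: down by d4 = -44 → (482/3, -66)
  seg 10: down by d2 = 9 → (482/3, -75)

d4 = -44
d5 = -22/3
d6 = -275/3
d7 = -577/3
d8 = 155/6
endpoint = (482/3, -75)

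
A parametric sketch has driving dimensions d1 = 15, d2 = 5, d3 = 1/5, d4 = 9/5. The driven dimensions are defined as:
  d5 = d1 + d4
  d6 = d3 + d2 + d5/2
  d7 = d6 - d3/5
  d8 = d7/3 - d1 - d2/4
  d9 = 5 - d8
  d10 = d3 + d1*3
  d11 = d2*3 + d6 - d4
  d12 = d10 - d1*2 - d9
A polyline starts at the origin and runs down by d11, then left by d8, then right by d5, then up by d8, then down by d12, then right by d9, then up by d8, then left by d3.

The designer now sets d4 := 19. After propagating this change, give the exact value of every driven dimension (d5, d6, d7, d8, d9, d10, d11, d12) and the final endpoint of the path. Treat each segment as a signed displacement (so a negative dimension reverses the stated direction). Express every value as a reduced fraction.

Apply edit: d4 := 19
  d5 = d1 + d4 = 34
  d6 = d3 + d2 + d5/2 = 111/5
  d7 = d6 - d3/5 = 554/25
  d8 = d7/3 - d1 - d2/4 = -2659/300
  d9 = 5 - d8 = 4159/300
  d10 = d3 + d1*3 = 226/5
  d11 = d2*3 + d6 - d4 = 91/5
  d12 = d10 - d1*2 - d9 = 401/300
Walk from origin (0, 0):
  seg 1: down by d11 = 91/5 → (0, -91/5)
  seg 2: left by d8 = -2659/300 → (2659/300, -91/5)
  seg 3: right by d5 = 34 → (12859/300, -91/5)
  seg 4: up by d8 = -2659/300 → (12859/300, -8119/300)
  seg 5: down by d12 = 401/300 → (12859/300, -142/5)
  seg 6: right by d9 = 4159/300 → (8509/150, -142/5)
  seg 7: up by d8 = -2659/300 → (8509/150, -11179/300)
  seg 8: left by d3 = 1/5 → (8479/150, -11179/300)

d5 = 34
d6 = 111/5
d7 = 554/25
d8 = -2659/300
d9 = 4159/300
d10 = 226/5
d11 = 91/5
d12 = 401/300
endpoint = (8479/150, -11179/300)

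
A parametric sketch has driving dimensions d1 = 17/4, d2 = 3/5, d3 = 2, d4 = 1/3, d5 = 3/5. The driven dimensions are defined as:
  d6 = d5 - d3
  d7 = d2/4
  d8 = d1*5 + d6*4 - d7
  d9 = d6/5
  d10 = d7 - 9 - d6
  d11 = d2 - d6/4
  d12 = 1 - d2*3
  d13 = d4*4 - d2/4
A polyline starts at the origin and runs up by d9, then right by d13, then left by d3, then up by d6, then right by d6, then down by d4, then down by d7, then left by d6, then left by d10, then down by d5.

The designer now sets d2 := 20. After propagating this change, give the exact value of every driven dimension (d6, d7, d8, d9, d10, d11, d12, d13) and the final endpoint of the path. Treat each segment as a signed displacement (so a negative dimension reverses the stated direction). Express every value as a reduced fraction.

Apply edit: d2 := 20
  d6 = d5 - d3 = -7/5
  d7 = d2/4 = 5
  d8 = d1*5 + d6*4 - d7 = 213/20
  d9 = d6/5 = -7/25
  d10 = d7 - 9 - d6 = -13/5
  d11 = d2 - d6/4 = 407/20
  d12 = 1 - d2*3 = -59
  d13 = d4*4 - d2/4 = -11/3
Walk from origin (0, 0):
  seg 1: up by d9 = -7/25 → (0, -7/25)
  seg 2: right by d13 = -11/3 → (-11/3, -7/25)
  seg 3: left by d3 = 2 → (-17/3, -7/25)
  seg 4: up by d6 = -7/5 → (-17/3, -42/25)
  seg 5: right by d6 = -7/5 → (-106/15, -42/25)
  seg 6: down by d4 = 1/3 → (-106/15, -151/75)
  seg 7: down by d7 = 5 → (-106/15, -526/75)
  seg 8: left by d6 = -7/5 → (-17/3, -526/75)
  seg 9: left by d10 = -13/5 → (-46/15, -526/75)
  seg 10: down by d5 = 3/5 → (-46/15, -571/75)

d6 = -7/5
d7 = 5
d8 = 213/20
d9 = -7/25
d10 = -13/5
d11 = 407/20
d12 = -59
d13 = -11/3
endpoint = (-46/15, -571/75)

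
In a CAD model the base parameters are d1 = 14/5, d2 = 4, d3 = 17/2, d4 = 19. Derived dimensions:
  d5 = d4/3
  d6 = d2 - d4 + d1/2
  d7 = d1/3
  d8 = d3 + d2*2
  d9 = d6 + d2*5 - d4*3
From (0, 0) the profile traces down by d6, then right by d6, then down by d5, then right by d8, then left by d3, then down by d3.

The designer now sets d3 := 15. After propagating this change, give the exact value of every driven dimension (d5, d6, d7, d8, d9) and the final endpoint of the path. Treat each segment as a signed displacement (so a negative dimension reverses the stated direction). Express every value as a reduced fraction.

Apply edit: d3 := 15
  d5 = d4/3 = 19/3
  d6 = d2 - d4 + d1/2 = -68/5
  d7 = d1/3 = 14/15
  d8 = d3 + d2*2 = 23
  d9 = d6 + d2*5 - d4*3 = -253/5
Walk from origin (0, 0):
  seg 1: down by d6 = -68/5 → (0, 68/5)
  seg 2: right by d6 = -68/5 → (-68/5, 68/5)
  seg 3: down by d5 = 19/3 → (-68/5, 109/15)
  seg 4: right by d8 = 23 → (47/5, 109/15)
  seg 5: left by d3 = 15 → (-28/5, 109/15)
  seg 6: down by d3 = 15 → (-28/5, -116/15)

d5 = 19/3
d6 = -68/5
d7 = 14/15
d8 = 23
d9 = -253/5
endpoint = (-28/5, -116/15)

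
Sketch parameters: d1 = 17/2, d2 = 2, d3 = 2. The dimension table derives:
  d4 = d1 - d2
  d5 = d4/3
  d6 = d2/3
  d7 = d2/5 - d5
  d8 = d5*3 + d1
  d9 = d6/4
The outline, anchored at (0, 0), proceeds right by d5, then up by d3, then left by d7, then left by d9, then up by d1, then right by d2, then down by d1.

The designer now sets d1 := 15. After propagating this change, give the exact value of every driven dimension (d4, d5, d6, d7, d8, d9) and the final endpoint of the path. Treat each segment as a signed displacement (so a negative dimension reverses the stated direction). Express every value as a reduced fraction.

d4 = 13
d5 = 13/3
d6 = 2/3
d7 = -59/15
d8 = 28
d9 = 1/6
endpoint = (101/10, 2)

Apply edit: d1 := 15
  d4 = d1 - d2 = 13
  d5 = d4/3 = 13/3
  d6 = d2/3 = 2/3
  d7 = d2/5 - d5 = -59/15
  d8 = d5*3 + d1 = 28
  d9 = d6/4 = 1/6
Walk from origin (0, 0):
  seg 1: right by d5 = 13/3 → (13/3, 0)
  seg 2: up by d3 = 2 → (13/3, 2)
  seg 3: left by d7 = -59/15 → (124/15, 2)
  seg 4: left by d9 = 1/6 → (81/10, 2)
  seg 5: up by d1 = 15 → (81/10, 17)
  seg 6: right by d2 = 2 → (101/10, 17)
  seg 7: down by d1 = 15 → (101/10, 2)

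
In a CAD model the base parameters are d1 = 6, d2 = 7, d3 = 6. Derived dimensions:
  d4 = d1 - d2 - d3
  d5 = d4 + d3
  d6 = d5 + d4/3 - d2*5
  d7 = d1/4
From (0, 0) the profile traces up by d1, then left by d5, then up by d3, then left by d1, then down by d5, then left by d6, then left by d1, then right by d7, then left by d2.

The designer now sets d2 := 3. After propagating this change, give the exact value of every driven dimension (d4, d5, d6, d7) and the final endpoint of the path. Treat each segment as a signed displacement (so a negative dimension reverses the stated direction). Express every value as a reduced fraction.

d4 = -3
d5 = 3
d6 = -13
d7 = 3/2
endpoint = (-7/2, 9)

Apply edit: d2 := 3
  d4 = d1 - d2 - d3 = -3
  d5 = d4 + d3 = 3
  d6 = d5 + d4/3 - d2*5 = -13
  d7 = d1/4 = 3/2
Walk from origin (0, 0):
  seg 1: up by d1 = 6 → (0, 6)
  seg 2: left by d5 = 3 → (-3, 6)
  seg 3: up by d3 = 6 → (-3, 12)
  seg 4: left by d1 = 6 → (-9, 12)
  seg 5: down by d5 = 3 → (-9, 9)
  seg 6: left by d6 = -13 → (4, 9)
  seg 7: left by d1 = 6 → (-2, 9)
  seg 8: right by d7 = 3/2 → (-1/2, 9)
  seg 9: left by d2 = 3 → (-7/2, 9)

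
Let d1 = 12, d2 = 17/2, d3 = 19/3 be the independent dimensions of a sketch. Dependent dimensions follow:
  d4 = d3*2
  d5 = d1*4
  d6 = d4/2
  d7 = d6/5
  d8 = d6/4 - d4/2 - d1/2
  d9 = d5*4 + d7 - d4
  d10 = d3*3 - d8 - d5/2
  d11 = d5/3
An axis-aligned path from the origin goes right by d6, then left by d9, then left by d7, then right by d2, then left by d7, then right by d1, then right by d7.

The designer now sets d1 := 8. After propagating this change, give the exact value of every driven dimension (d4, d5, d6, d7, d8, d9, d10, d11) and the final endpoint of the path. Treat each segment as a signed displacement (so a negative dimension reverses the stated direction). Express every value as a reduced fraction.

Apply edit: d1 := 8
  d4 = d3*2 = 38/3
  d5 = d1*4 = 32
  d6 = d4/2 = 19/3
  d7 = d6/5 = 19/15
  d8 = d6/4 - d4/2 - d1/2 = -35/4
  d9 = d5*4 + d7 - d4 = 583/5
  d10 = d3*3 - d8 - d5/2 = 47/4
  d11 = d5/3 = 32/3
Walk from origin (0, 0):
  seg 1: right by d6 = 19/3 → (19/3, 0)
  seg 2: left by d9 = 583/5 → (-1654/15, 0)
  seg 3: left by d7 = 19/15 → (-1673/15, 0)
  seg 4: right by d2 = 17/2 → (-3091/30, 0)
  seg 5: left by d7 = 19/15 → (-1043/10, 0)
  seg 6: right by d1 = 8 → (-963/10, 0)
  seg 7: right by d7 = 19/15 → (-2851/30, 0)

d4 = 38/3
d5 = 32
d6 = 19/3
d7 = 19/15
d8 = -35/4
d9 = 583/5
d10 = 47/4
d11 = 32/3
endpoint = (-2851/30, 0)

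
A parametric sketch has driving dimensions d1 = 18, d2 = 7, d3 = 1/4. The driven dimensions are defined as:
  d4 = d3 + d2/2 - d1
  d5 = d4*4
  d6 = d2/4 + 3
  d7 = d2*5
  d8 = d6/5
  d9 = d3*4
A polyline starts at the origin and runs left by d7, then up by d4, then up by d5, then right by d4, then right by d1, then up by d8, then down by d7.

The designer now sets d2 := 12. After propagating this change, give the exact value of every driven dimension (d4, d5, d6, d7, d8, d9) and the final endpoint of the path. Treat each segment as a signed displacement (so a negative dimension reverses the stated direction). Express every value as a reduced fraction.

d4 = -47/4
d5 = -47
d6 = 6
d7 = 60
d8 = 6/5
d9 = 1
endpoint = (-215/4, -2351/20)

Apply edit: d2 := 12
  d4 = d3 + d2/2 - d1 = -47/4
  d5 = d4*4 = -47
  d6 = d2/4 + 3 = 6
  d7 = d2*5 = 60
  d8 = d6/5 = 6/5
  d9 = d3*4 = 1
Walk from origin (0, 0):
  seg 1: left by d7 = 60 → (-60, 0)
  seg 2: up by d4 = -47/4 → (-60, -47/4)
  seg 3: up by d5 = -47 → (-60, -235/4)
  seg 4: right by d4 = -47/4 → (-287/4, -235/4)
  seg 5: right by d1 = 18 → (-215/4, -235/4)
  seg 6: up by d8 = 6/5 → (-215/4, -1151/20)
  seg 7: down by d7 = 60 → (-215/4, -2351/20)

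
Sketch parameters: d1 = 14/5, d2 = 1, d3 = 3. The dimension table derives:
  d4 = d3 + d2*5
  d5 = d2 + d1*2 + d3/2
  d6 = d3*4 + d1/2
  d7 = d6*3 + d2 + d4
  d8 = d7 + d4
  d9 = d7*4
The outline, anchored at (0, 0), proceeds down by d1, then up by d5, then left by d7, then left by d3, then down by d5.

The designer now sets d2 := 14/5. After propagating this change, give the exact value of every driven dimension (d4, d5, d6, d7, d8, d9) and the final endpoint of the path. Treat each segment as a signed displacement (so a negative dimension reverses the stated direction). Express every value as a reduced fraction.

Apply edit: d2 := 14/5
  d4 = d3 + d2*5 = 17
  d5 = d2 + d1*2 + d3/2 = 99/10
  d6 = d3*4 + d1/2 = 67/5
  d7 = d6*3 + d2 + d4 = 60
  d8 = d7 + d4 = 77
  d9 = d7*4 = 240
Walk from origin (0, 0):
  seg 1: down by d1 = 14/5 → (0, -14/5)
  seg 2: up by d5 = 99/10 → (0, 71/10)
  seg 3: left by d7 = 60 → (-60, 71/10)
  seg 4: left by d3 = 3 → (-63, 71/10)
  seg 5: down by d5 = 99/10 → (-63, -14/5)

d4 = 17
d5 = 99/10
d6 = 67/5
d7 = 60
d8 = 77
d9 = 240
endpoint = (-63, -14/5)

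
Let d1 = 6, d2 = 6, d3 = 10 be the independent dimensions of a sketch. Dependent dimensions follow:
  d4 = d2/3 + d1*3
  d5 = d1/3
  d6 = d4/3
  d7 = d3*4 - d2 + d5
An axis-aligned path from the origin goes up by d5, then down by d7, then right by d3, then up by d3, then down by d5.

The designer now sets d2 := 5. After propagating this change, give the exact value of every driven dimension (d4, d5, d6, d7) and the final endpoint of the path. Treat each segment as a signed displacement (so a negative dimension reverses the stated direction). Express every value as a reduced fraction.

d4 = 59/3
d5 = 2
d6 = 59/9
d7 = 37
endpoint = (10, -27)

Apply edit: d2 := 5
  d4 = d2/3 + d1*3 = 59/3
  d5 = d1/3 = 2
  d6 = d4/3 = 59/9
  d7 = d3*4 - d2 + d5 = 37
Walk from origin (0, 0):
  seg 1: up by d5 = 2 → (0, 2)
  seg 2: down by d7 = 37 → (0, -35)
  seg 3: right by d3 = 10 → (10, -35)
  seg 4: up by d3 = 10 → (10, -25)
  seg 5: down by d5 = 2 → (10, -27)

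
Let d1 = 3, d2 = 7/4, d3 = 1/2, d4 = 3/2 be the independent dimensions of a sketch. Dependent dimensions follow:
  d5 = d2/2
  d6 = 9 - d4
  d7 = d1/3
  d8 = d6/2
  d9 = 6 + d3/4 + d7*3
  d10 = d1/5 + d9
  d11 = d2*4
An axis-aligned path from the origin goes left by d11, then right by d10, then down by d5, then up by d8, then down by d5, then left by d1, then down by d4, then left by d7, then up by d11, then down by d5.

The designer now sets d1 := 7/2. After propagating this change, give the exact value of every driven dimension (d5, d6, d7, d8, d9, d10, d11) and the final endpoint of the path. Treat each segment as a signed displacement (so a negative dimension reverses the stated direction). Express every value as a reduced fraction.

d5 = 7/8
d6 = 15/2
d7 = 7/6
d8 = 15/4
d9 = 77/8
d10 = 413/40
d11 = 7
endpoint = (-161/120, 53/8)

Apply edit: d1 := 7/2
  d5 = d2/2 = 7/8
  d6 = 9 - d4 = 15/2
  d7 = d1/3 = 7/6
  d8 = d6/2 = 15/4
  d9 = 6 + d3/4 + d7*3 = 77/8
  d10 = d1/5 + d9 = 413/40
  d11 = d2*4 = 7
Walk from origin (0, 0):
  seg 1: left by d11 = 7 → (-7, 0)
  seg 2: right by d10 = 413/40 → (133/40, 0)
  seg 3: down by d5 = 7/8 → (133/40, -7/8)
  seg 4: up by d8 = 15/4 → (133/40, 23/8)
  seg 5: down by d5 = 7/8 → (133/40, 2)
  seg 6: left by d1 = 7/2 → (-7/40, 2)
  seg 7: down by d4 = 3/2 → (-7/40, 1/2)
  seg 8: left by d7 = 7/6 → (-161/120, 1/2)
  seg 9: up by d11 = 7 → (-161/120, 15/2)
  seg 10: down by d5 = 7/8 → (-161/120, 53/8)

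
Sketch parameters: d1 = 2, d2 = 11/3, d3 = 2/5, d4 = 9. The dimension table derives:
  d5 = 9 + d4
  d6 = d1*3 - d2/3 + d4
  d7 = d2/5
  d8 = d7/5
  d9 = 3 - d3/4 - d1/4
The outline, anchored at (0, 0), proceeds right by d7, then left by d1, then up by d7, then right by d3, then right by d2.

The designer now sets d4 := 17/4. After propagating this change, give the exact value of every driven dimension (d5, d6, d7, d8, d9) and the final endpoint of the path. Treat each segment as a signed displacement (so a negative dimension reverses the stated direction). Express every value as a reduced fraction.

Apply edit: d4 := 17/4
  d5 = 9 + d4 = 53/4
  d6 = d1*3 - d2/3 + d4 = 325/36
  d7 = d2/5 = 11/15
  d8 = d7/5 = 11/75
  d9 = 3 - d3/4 - d1/4 = 12/5
Walk from origin (0, 0):
  seg 1: right by d7 = 11/15 → (11/15, 0)
  seg 2: left by d1 = 2 → (-19/15, 0)
  seg 3: up by d7 = 11/15 → (-19/15, 11/15)
  seg 4: right by d3 = 2/5 → (-13/15, 11/15)
  seg 5: right by d2 = 11/3 → (14/5, 11/15)

d5 = 53/4
d6 = 325/36
d7 = 11/15
d8 = 11/75
d9 = 12/5
endpoint = (14/5, 11/15)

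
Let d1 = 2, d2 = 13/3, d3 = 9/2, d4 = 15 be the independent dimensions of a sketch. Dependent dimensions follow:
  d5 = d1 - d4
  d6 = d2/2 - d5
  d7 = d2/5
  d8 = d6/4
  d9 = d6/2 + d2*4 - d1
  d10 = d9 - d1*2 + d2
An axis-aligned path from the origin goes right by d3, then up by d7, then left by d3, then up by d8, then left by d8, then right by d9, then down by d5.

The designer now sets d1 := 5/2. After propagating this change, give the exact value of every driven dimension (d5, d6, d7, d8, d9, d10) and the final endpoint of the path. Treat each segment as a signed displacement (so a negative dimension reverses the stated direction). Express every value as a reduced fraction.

d5 = -25/2
d6 = 44/3
d7 = 13/15
d8 = 11/3
d9 = 133/6
d10 = 43/2
endpoint = (37/2, 511/30)

Apply edit: d1 := 5/2
  d5 = d1 - d4 = -25/2
  d6 = d2/2 - d5 = 44/3
  d7 = d2/5 = 13/15
  d8 = d6/4 = 11/3
  d9 = d6/2 + d2*4 - d1 = 133/6
  d10 = d9 - d1*2 + d2 = 43/2
Walk from origin (0, 0):
  seg 1: right by d3 = 9/2 → (9/2, 0)
  seg 2: up by d7 = 13/15 → (9/2, 13/15)
  seg 3: left by d3 = 9/2 → (0, 13/15)
  seg 4: up by d8 = 11/3 → (0, 68/15)
  seg 5: left by d8 = 11/3 → (-11/3, 68/15)
  seg 6: right by d9 = 133/6 → (37/2, 68/15)
  seg 7: down by d5 = -25/2 → (37/2, 511/30)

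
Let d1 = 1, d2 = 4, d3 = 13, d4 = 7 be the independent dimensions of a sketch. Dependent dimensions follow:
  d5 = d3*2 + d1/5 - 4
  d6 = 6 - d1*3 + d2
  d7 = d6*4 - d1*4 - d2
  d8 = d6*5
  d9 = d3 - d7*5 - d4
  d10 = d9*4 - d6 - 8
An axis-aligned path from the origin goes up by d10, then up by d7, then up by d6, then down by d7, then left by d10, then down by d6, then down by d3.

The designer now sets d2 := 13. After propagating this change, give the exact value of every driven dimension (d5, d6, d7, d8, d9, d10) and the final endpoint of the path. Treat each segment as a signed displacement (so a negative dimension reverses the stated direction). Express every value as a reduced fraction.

Apply edit: d2 := 13
  d5 = d3*2 + d1/5 - 4 = 111/5
  d6 = 6 - d1*3 + d2 = 16
  d7 = d6*4 - d1*4 - d2 = 47
  d8 = d6*5 = 80
  d9 = d3 - d7*5 - d4 = -229
  d10 = d9*4 - d6 - 8 = -940
Walk from origin (0, 0):
  seg 1: up by d10 = -940 → (0, -940)
  seg 2: up by d7 = 47 → (0, -893)
  seg 3: up by d6 = 16 → (0, -877)
  seg 4: down by d7 = 47 → (0, -924)
  seg 5: left by d10 = -940 → (940, -924)
  seg 6: down by d6 = 16 → (940, -940)
  seg 7: down by d3 = 13 → (940, -953)

d5 = 111/5
d6 = 16
d7 = 47
d8 = 80
d9 = -229
d10 = -940
endpoint = (940, -953)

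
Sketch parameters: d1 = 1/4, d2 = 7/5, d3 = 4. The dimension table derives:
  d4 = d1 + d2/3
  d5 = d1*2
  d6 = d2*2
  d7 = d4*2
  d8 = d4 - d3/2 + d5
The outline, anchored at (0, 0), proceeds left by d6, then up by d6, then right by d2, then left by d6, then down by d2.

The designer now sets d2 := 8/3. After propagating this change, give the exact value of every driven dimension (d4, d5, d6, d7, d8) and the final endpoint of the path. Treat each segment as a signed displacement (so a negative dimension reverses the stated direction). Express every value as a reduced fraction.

Apply edit: d2 := 8/3
  d4 = d1 + d2/3 = 41/36
  d5 = d1*2 = 1/2
  d6 = d2*2 = 16/3
  d7 = d4*2 = 41/18
  d8 = d4 - d3/2 + d5 = -13/36
Walk from origin (0, 0):
  seg 1: left by d6 = 16/3 → (-16/3, 0)
  seg 2: up by d6 = 16/3 → (-16/3, 16/3)
  seg 3: right by d2 = 8/3 → (-8/3, 16/3)
  seg 4: left by d6 = 16/3 → (-8, 16/3)
  seg 5: down by d2 = 8/3 → (-8, 8/3)

d4 = 41/36
d5 = 1/2
d6 = 16/3
d7 = 41/18
d8 = -13/36
endpoint = (-8, 8/3)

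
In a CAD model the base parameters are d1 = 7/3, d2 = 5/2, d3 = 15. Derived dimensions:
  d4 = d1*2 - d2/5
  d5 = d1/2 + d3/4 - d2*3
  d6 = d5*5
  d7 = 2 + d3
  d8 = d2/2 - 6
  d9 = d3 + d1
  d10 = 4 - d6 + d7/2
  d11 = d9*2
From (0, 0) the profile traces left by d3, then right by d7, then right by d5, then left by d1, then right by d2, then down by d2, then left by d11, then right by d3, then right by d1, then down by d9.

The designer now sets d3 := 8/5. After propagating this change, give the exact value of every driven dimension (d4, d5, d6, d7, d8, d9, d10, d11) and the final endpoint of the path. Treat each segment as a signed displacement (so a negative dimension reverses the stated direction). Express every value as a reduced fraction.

d4 = 25/6
d5 = -89/15
d6 = -89/3
d7 = 18/5
d8 = -19/4
d9 = 59/15
d10 = 532/15
d11 = 118/15
endpoint = (-77/10, -193/30)

Apply edit: d3 := 8/5
  d4 = d1*2 - d2/5 = 25/6
  d5 = d1/2 + d3/4 - d2*3 = -89/15
  d6 = d5*5 = -89/3
  d7 = 2 + d3 = 18/5
  d8 = d2/2 - 6 = -19/4
  d9 = d3 + d1 = 59/15
  d10 = 4 - d6 + d7/2 = 532/15
  d11 = d9*2 = 118/15
Walk from origin (0, 0):
  seg 1: left by d3 = 8/5 → (-8/5, 0)
  seg 2: right by d7 = 18/5 → (2, 0)
  seg 3: right by d5 = -89/15 → (-59/15, 0)
  seg 4: left by d1 = 7/3 → (-94/15, 0)
  seg 5: right by d2 = 5/2 → (-113/30, 0)
  seg 6: down by d2 = 5/2 → (-113/30, -5/2)
  seg 7: left by d11 = 118/15 → (-349/30, -5/2)
  seg 8: right by d3 = 8/5 → (-301/30, -5/2)
  seg 9: right by d1 = 7/3 → (-77/10, -5/2)
  seg 10: down by d9 = 59/15 → (-77/10, -193/30)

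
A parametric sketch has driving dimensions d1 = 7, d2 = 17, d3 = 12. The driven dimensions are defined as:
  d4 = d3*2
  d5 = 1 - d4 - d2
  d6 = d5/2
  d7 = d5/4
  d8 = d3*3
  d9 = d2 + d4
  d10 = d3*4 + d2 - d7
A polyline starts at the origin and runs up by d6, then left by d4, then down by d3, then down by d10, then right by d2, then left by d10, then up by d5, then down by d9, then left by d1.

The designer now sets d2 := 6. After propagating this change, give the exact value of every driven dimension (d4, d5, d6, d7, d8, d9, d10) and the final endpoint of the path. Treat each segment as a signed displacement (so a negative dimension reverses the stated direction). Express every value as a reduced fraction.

Apply edit: d2 := 6
  d4 = d3*2 = 24
  d5 = 1 - d4 - d2 = -29
  d6 = d5/2 = -29/2
  d7 = d5/4 = -29/4
  d8 = d3*3 = 36
  d9 = d2 + d4 = 30
  d10 = d3*4 + d2 - d7 = 245/4
Walk from origin (0, 0):
  seg 1: up by d6 = -29/2 → (0, -29/2)
  seg 2: left by d4 = 24 → (-24, -29/2)
  seg 3: down by d3 = 12 → (-24, -53/2)
  seg 4: down by d10 = 245/4 → (-24, -351/4)
  seg 5: right by d2 = 6 → (-18, -351/4)
  seg 6: left by d10 = 245/4 → (-317/4, -351/4)
  seg 7: up by d5 = -29 → (-317/4, -467/4)
  seg 8: down by d9 = 30 → (-317/4, -587/4)
  seg 9: left by d1 = 7 → (-345/4, -587/4)

d4 = 24
d5 = -29
d6 = -29/2
d7 = -29/4
d8 = 36
d9 = 30
d10 = 245/4
endpoint = (-345/4, -587/4)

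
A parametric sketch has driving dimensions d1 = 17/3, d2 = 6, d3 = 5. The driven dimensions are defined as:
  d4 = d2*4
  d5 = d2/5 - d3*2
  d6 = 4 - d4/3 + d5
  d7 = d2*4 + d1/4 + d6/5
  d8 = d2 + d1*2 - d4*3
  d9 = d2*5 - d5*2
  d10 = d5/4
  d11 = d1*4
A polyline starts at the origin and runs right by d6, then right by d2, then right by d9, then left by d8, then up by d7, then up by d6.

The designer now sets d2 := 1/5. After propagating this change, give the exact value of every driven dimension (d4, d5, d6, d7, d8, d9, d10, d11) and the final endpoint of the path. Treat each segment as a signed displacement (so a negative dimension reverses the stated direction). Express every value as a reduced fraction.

Apply edit: d2 := 1/5
  d4 = d2*4 = 4/5
  d5 = d2/5 - d3*2 = -249/25
  d6 = 4 - d4/3 + d5 = -467/75
  d7 = d2*4 + d1/4 + d6/5 = 1457/1500
  d8 = d2 + d1*2 - d4*3 = 137/15
  d9 = d2*5 - d5*2 = 523/25
  d10 = d5/4 = -249/100
  d11 = d1*4 = 68/3
Walk from origin (0, 0):
  seg 1: right by d6 = -467/75 → (-467/75, 0)
  seg 2: right by d2 = 1/5 → (-452/75, 0)
  seg 3: right by d9 = 523/25 → (1117/75, 0)
  seg 4: left by d8 = 137/15 → (144/25, 0)
  seg 5: up by d7 = 1457/1500 → (144/25, 1457/1500)
  seg 6: up by d6 = -467/75 → (144/25, -7883/1500)

d4 = 4/5
d5 = -249/25
d6 = -467/75
d7 = 1457/1500
d8 = 137/15
d9 = 523/25
d10 = -249/100
d11 = 68/3
endpoint = (144/25, -7883/1500)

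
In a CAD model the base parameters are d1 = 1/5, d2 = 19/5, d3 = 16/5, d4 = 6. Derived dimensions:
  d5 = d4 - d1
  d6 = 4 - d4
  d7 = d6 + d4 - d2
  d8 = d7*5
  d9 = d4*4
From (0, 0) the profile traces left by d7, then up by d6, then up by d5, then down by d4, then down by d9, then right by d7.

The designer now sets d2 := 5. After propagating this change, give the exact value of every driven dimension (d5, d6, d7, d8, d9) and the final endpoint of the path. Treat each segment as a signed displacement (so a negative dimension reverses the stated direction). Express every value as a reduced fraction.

d5 = 29/5
d6 = -2
d7 = -1
d8 = -5
d9 = 24
endpoint = (0, -131/5)

Apply edit: d2 := 5
  d5 = d4 - d1 = 29/5
  d6 = 4 - d4 = -2
  d7 = d6 + d4 - d2 = -1
  d8 = d7*5 = -5
  d9 = d4*4 = 24
Walk from origin (0, 0):
  seg 1: left by d7 = -1 → (1, 0)
  seg 2: up by d6 = -2 → (1, -2)
  seg 3: up by d5 = 29/5 → (1, 19/5)
  seg 4: down by d4 = 6 → (1, -11/5)
  seg 5: down by d9 = 24 → (1, -131/5)
  seg 6: right by d7 = -1 → (0, -131/5)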